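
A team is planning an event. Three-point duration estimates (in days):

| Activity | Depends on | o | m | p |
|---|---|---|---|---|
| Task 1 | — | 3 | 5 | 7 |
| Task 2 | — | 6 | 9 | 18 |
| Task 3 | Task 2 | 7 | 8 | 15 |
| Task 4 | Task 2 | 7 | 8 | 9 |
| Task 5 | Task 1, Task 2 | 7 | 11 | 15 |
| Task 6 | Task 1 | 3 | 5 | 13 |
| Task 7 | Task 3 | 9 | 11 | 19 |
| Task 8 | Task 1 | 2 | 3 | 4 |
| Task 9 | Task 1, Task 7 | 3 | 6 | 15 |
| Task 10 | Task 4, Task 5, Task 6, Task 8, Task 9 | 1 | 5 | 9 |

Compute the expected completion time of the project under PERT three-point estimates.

te_Task 1 = (3 + 4·5 + 7)/6 = 30/6 = 5
te_Task 2 = (6 + 4·9 + 18)/6 = 60/6 = 10
te_Task 3 = (7 + 4·8 + 15)/6 = 54/6 = 9
te_Task 4 = (7 + 4·8 + 9)/6 = 48/6 = 8
te_Task 5 = (7 + 4·11 + 15)/6 = 66/6 = 11
te_Task 6 = (3 + 4·5 + 13)/6 = 36/6 = 6
te_Task 7 = (9 + 4·11 + 19)/6 = 72/6 = 12
te_Task 8 = (2 + 4·3 + 4)/6 = 18/6 = 3
te_Task 9 = (3 + 4·6 + 15)/6 = 42/6 = 7
te_Task 10 = (1 + 4·5 + 9)/6 = 30/6 = 5

Forward pass:
ES_Task 1 = 0; EF_Task 1 = 5
ES_Task 2 = 0; EF_Task 2 = 10
ES_Task 3 = 10; EF_Task 3 = 10+9 = 19
ES_Task 4 = 10; EF_Task 4 = 10+8 = 18
ES_Task 5 = max(EF_Task 1=5, EF_Task 2=10) = 10; EF_Task 5 = 10+11 = 21
ES_Task 6 = 5; EF_Task 6 = 5+6 = 11
ES_Task 7 = 19; EF_Task 7 = 19+12 = 31
ES_Task 8 = 5; EF_Task 8 = 5+3 = 8
ES_Task 9 = max(EF_Task 1=5, EF_Task 7=31) = 31; EF_Task 9 = 31+7 = 38
ES_Task 10 = max(EF_Task 4=18, EF_Task 5=21, EF_Task 6=11, EF_Task 8=8, EF_Task 9=38) = 38; EF_Task 10 = 38+5 = 43
Expected project duration μ = 43 days. Critical path: Task 2 → Task 3 → Task 7 → Task 9 → Task 10.

43 days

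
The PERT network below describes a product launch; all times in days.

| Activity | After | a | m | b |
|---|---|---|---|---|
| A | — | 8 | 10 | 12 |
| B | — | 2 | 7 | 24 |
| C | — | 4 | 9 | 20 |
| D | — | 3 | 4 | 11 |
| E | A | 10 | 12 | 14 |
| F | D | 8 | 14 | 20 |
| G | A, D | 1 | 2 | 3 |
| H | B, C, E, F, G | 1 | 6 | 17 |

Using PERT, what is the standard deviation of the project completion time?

2.83 days

te_A = (8 + 4·10 + 12)/6 = 60/6 = 10; σ²_A = ((12−8)/6)² = 0.444
te_B = (2 + 4·7 + 24)/6 = 54/6 = 9; σ²_B = ((24−2)/6)² = 13.444
te_C = (4 + 4·9 + 20)/6 = 60/6 = 10; σ²_C = ((20−4)/6)² = 7.111
te_D = (3 + 4·4 + 11)/6 = 30/6 = 5; σ²_D = ((11−3)/6)² = 1.778
te_E = (10 + 4·12 + 14)/6 = 72/6 = 12; σ²_E = ((14−10)/6)² = 0.444
te_F = (8 + 4·14 + 20)/6 = 84/6 = 14; σ²_F = ((20−8)/6)² = 4.000
te_G = (1 + 4·2 + 3)/6 = 12/6 = 2; σ²_G = ((3−1)/6)² = 0.111
te_H = (1 + 4·6 + 17)/6 = 42/6 = 7; σ²_H = ((17−1)/6)² = 7.111

Forward pass:
ES_A = 0; EF_A = 10
ES_B = 0; EF_B = 9
ES_C = 0; EF_C = 10
ES_D = 0; EF_D = 5
ES_E = 10; EF_E = 10+12 = 22
ES_F = 5; EF_F = 5+14 = 19
ES_G = max(EF_A=10, EF_D=5) = 10; EF_G = 10+2 = 12
ES_H = max(EF_B=9, EF_C=10, EF_E=22, EF_F=19, EF_G=12) = 22; EF_H = 22+7 = 29
Expected project duration μ = 29 days. Critical path: A → E → H.

Variance along critical path = 0.444 + 0.444 + 7.111 = 8.000
σ = √8.000 = 2.828 days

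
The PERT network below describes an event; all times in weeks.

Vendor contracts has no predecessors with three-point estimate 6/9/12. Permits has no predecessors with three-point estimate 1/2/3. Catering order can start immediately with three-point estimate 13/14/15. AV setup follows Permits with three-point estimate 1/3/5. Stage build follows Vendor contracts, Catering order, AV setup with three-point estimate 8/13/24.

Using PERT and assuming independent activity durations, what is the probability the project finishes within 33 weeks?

te_Vendor contracts = (6 + 4·9 + 12)/6 = 54/6 = 9; σ²_Vendor contracts = ((12−6)/6)² = 1.000
te_Permits = (1 + 4·2 + 3)/6 = 12/6 = 2; σ²_Permits = ((3−1)/6)² = 0.111
te_Catering order = (13 + 4·14 + 15)/6 = 84/6 = 14; σ²_Catering order = ((15−13)/6)² = 0.111
te_AV setup = (1 + 4·3 + 5)/6 = 18/6 = 3; σ²_AV setup = ((5−1)/6)² = 0.444
te_Stage build = (8 + 4·13 + 24)/6 = 84/6 = 14; σ²_Stage build = ((24−8)/6)² = 7.111

Forward pass:
ES_Vendor contracts = 0; EF_Vendor contracts = 9
ES_Permits = 0; EF_Permits = 2
ES_Catering order = 0; EF_Catering order = 14
ES_AV setup = 2; EF_AV setup = 2+3 = 5
ES_Stage build = max(EF_Vendor contracts=9, EF_Catering order=14, EF_AV setup=5) = 14; EF_Stage build = 14+14 = 28
Expected project duration μ = 28 weeks. Critical path: Catering order → Stage build.

Variance along critical path = 0.111 + 7.111 = 7.222; σ = √7.222 = 2.687 weeks.
Z = (33 − 28) / 2.687 = 1.861
P(T ≤ 33) = Φ(1.861) ≈ 0.969

0.969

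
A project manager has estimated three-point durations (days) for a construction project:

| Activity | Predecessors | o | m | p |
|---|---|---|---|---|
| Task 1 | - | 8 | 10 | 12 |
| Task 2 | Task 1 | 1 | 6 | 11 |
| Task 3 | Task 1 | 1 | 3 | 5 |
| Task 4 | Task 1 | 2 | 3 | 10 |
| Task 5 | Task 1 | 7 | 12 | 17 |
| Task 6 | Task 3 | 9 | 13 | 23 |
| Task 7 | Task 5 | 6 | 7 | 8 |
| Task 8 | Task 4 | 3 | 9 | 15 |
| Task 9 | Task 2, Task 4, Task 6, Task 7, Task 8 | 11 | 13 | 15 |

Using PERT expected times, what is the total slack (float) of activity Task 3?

te_Task 1 = (8 + 4·10 + 12)/6 = 60/6 = 10
te_Task 2 = (1 + 4·6 + 11)/6 = 36/6 = 6
te_Task 3 = (1 + 4·3 + 5)/6 = 18/6 = 3
te_Task 4 = (2 + 4·3 + 10)/6 = 24/6 = 4
te_Task 5 = (7 + 4·12 + 17)/6 = 72/6 = 12
te_Task 6 = (9 + 4·13 + 23)/6 = 84/6 = 14
te_Task 7 = (6 + 4·7 + 8)/6 = 42/6 = 7
te_Task 8 = (3 + 4·9 + 15)/6 = 54/6 = 9
te_Task 9 = (11 + 4·13 + 15)/6 = 78/6 = 13

Forward pass:
ES_Task 1 = 0; EF_Task 1 = 10
ES_Task 2 = 10; EF_Task 2 = 10+6 = 16
ES_Task 3 = 10; EF_Task 3 = 10+3 = 13
ES_Task 4 = 10; EF_Task 4 = 10+4 = 14
ES_Task 5 = 10; EF_Task 5 = 10+12 = 22
ES_Task 6 = 13; EF_Task 6 = 13+14 = 27
ES_Task 7 = 22; EF_Task 7 = 22+7 = 29
ES_Task 8 = 14; EF_Task 8 = 14+9 = 23
ES_Task 9 = max(EF_Task 2=16, EF_Task 4=14, EF_Task 6=27, EF_Task 7=29, EF_Task 8=23) = 29; EF_Task 9 = 29+13 = 42
Expected project duration μ = 42 days. Critical path: Task 1 → Task 5 → Task 7 → Task 9.

Backward pass:
LF_Task 9 = 42; LS_Task 9 = 42−13 = 29
LF_Task 8 = LS_Task 9 = 29; LS_Task 8 = 29−9 = 20
LF_Task 7 = LS_Task 9 = 29; LS_Task 7 = 29−7 = 22
LF_Task 6 = LS_Task 9 = 29; LS_Task 6 = 29−14 = 15
LF_Task 5 = LS_Task 7 = 22; LS_Task 5 = 22−12 = 10
LF_Task 4 = min(LS_Task 8=20, LS_Task 9=29) = 20; LS_Task 4 = 20−4 = 16
LF_Task 3 = LS_Task 6 = 15; LS_Task 3 = 15−3 = 12
LF_Task 2 = LS_Task 9 = 29; LS_Task 2 = 29−6 = 23
LF_Task 1 = min(LS_Task 2=23, LS_Task 3=12, LS_Task 4=16, LS_Task 5=10) = 10; LS_Task 1 = 10−10 = 0
Slack_Task 3 = LS_Task 3 − ES_Task 3 = 12 − 10 = 2

2 days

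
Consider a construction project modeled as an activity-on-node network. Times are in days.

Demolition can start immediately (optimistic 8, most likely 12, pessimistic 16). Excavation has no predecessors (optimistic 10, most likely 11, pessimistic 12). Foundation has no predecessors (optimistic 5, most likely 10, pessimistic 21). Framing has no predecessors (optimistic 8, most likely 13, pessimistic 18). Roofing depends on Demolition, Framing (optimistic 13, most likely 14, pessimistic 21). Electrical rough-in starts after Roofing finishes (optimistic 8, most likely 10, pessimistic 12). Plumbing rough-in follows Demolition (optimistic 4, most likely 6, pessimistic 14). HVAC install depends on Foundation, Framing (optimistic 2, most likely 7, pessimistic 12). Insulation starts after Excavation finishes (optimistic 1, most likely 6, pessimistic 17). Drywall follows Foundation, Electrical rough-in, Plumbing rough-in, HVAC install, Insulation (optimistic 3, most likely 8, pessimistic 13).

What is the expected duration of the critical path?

46 days

te_Demolition = (8 + 4·12 + 16)/6 = 72/6 = 12
te_Excavation = (10 + 4·11 + 12)/6 = 66/6 = 11
te_Foundation = (5 + 4·10 + 21)/6 = 66/6 = 11
te_Framing = (8 + 4·13 + 18)/6 = 78/6 = 13
te_Roofing = (13 + 4·14 + 21)/6 = 90/6 = 15
te_Electrical rough-in = (8 + 4·10 + 12)/6 = 60/6 = 10
te_Plumbing rough-in = (4 + 4·6 + 14)/6 = 42/6 = 7
te_HVAC install = (2 + 4·7 + 12)/6 = 42/6 = 7
te_Insulation = (1 + 4·6 + 17)/6 = 42/6 = 7
te_Drywall = (3 + 4·8 + 13)/6 = 48/6 = 8

Forward pass:
ES_Demolition = 0; EF_Demolition = 12
ES_Excavation = 0; EF_Excavation = 11
ES_Foundation = 0; EF_Foundation = 11
ES_Framing = 0; EF_Framing = 13
ES_Roofing = max(EF_Demolition=12, EF_Framing=13) = 13; EF_Roofing = 13+15 = 28
ES_Electrical rough-in = 28; EF_Electrical rough-in = 28+10 = 38
ES_Plumbing rough-in = 12; EF_Plumbing rough-in = 12+7 = 19
ES_HVAC install = max(EF_Foundation=11, EF_Framing=13) = 13; EF_HVAC install = 13+7 = 20
ES_Insulation = 11; EF_Insulation = 11+7 = 18
ES_Drywall = max(EF_Foundation=11, EF_Electrical rough-in=38, EF_Plumbing rough-in=19, EF_HVAC install=20, EF_Insulation=18) = 38; EF_Drywall = 38+8 = 46
Expected project duration μ = 46 days. Critical path: Framing → Roofing → Electrical rough-in → Drywall.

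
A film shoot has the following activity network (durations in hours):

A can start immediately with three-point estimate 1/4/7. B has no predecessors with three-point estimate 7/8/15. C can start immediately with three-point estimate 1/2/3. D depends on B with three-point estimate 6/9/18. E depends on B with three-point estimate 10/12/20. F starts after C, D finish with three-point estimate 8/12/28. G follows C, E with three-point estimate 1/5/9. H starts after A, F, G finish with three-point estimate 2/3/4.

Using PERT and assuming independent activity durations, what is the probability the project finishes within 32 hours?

te_A = (1 + 4·4 + 7)/6 = 24/6 = 4; σ²_A = ((7−1)/6)² = 1.000
te_B = (7 + 4·8 + 15)/6 = 54/6 = 9; σ²_B = ((15−7)/6)² = 1.778
te_C = (1 + 4·2 + 3)/6 = 12/6 = 2; σ²_C = ((3−1)/6)² = 0.111
te_D = (6 + 4·9 + 18)/6 = 60/6 = 10; σ²_D = ((18−6)/6)² = 4.000
te_E = (10 + 4·12 + 20)/6 = 78/6 = 13; σ²_E = ((20−10)/6)² = 2.778
te_F = (8 + 4·12 + 28)/6 = 84/6 = 14; σ²_F = ((28−8)/6)² = 11.111
te_G = (1 + 4·5 + 9)/6 = 30/6 = 5; σ²_G = ((9−1)/6)² = 1.778
te_H = (2 + 4·3 + 4)/6 = 18/6 = 3; σ²_H = ((4−2)/6)² = 0.111

Forward pass:
ES_A = 0; EF_A = 4
ES_B = 0; EF_B = 9
ES_C = 0; EF_C = 2
ES_D = 9; EF_D = 9+10 = 19
ES_E = 9; EF_E = 9+13 = 22
ES_F = max(EF_C=2, EF_D=19) = 19; EF_F = 19+14 = 33
ES_G = max(EF_C=2, EF_E=22) = 22; EF_G = 22+5 = 27
ES_H = max(EF_A=4, EF_F=33, EF_G=27) = 33; EF_H = 33+3 = 36
Expected project duration μ = 36 hours. Critical path: B → D → F → H.

Variance along critical path = 1.778 + 4.000 + 11.111 + 0.111 = 17.000; σ = √17.000 = 4.123 hours.
Z = (32 − 36) / 4.123 = -0.970
P(T ≤ 32) = Φ(-0.970) ≈ 0.166

0.166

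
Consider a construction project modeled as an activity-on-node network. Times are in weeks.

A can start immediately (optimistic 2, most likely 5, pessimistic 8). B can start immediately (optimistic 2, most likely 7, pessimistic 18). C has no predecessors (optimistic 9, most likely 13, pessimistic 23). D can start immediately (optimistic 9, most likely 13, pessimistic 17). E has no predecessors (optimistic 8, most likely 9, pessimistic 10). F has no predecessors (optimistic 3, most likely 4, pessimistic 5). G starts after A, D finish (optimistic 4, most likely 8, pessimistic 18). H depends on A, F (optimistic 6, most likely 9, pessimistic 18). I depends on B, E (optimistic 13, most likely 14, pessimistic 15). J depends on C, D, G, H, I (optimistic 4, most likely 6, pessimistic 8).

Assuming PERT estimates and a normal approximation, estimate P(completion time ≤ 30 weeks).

te_A = (2 + 4·5 + 8)/6 = 30/6 = 5; σ²_A = ((8−2)/6)² = 1.000
te_B = (2 + 4·7 + 18)/6 = 48/6 = 8; σ²_B = ((18−2)/6)² = 7.111
te_C = (9 + 4·13 + 23)/6 = 84/6 = 14; σ²_C = ((23−9)/6)² = 5.444
te_D = (9 + 4·13 + 17)/6 = 78/6 = 13; σ²_D = ((17−9)/6)² = 1.778
te_E = (8 + 4·9 + 10)/6 = 54/6 = 9; σ²_E = ((10−8)/6)² = 0.111
te_F = (3 + 4·4 + 5)/6 = 24/6 = 4; σ²_F = ((5−3)/6)² = 0.111
te_G = (4 + 4·8 + 18)/6 = 54/6 = 9; σ²_G = ((18−4)/6)² = 5.444
te_H = (6 + 4·9 + 18)/6 = 60/6 = 10; σ²_H = ((18−6)/6)² = 4.000
te_I = (13 + 4·14 + 15)/6 = 84/6 = 14; σ²_I = ((15−13)/6)² = 0.111
te_J = (4 + 4·6 + 8)/6 = 36/6 = 6; σ²_J = ((8−4)/6)² = 0.444

Forward pass:
ES_A = 0; EF_A = 5
ES_B = 0; EF_B = 8
ES_C = 0; EF_C = 14
ES_D = 0; EF_D = 13
ES_E = 0; EF_E = 9
ES_F = 0; EF_F = 4
ES_G = max(EF_A=5, EF_D=13) = 13; EF_G = 13+9 = 22
ES_H = max(EF_A=5, EF_F=4) = 5; EF_H = 5+10 = 15
ES_I = max(EF_B=8, EF_E=9) = 9; EF_I = 9+14 = 23
ES_J = max(EF_C=14, EF_D=13, EF_G=22, EF_H=15, EF_I=23) = 23; EF_J = 23+6 = 29
Expected project duration μ = 29 weeks. Critical path: E → I → J.

Variance along critical path = 0.111 + 0.111 + 0.444 = 0.667; σ = √0.667 = 0.816 weeks.
Z = (30 − 29) / 0.816 = 1.225
P(T ≤ 30) = Φ(1.225) ≈ 0.890

0.890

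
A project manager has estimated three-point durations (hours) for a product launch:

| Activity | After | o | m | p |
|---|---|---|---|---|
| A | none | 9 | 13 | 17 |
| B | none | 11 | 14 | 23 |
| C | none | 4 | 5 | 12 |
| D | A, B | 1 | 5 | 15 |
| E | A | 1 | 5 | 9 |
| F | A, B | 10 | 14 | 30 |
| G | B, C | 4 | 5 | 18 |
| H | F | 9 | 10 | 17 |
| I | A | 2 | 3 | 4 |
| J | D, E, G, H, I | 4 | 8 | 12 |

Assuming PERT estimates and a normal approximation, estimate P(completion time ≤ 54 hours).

te_A = (9 + 4·13 + 17)/6 = 78/6 = 13; σ²_A = ((17−9)/6)² = 1.778
te_B = (11 + 4·14 + 23)/6 = 90/6 = 15; σ²_B = ((23−11)/6)² = 4.000
te_C = (4 + 4·5 + 12)/6 = 36/6 = 6; σ²_C = ((12−4)/6)² = 1.778
te_D = (1 + 4·5 + 15)/6 = 36/6 = 6; σ²_D = ((15−1)/6)² = 5.444
te_E = (1 + 4·5 + 9)/6 = 30/6 = 5; σ²_E = ((9−1)/6)² = 1.778
te_F = (10 + 4·14 + 30)/6 = 96/6 = 16; σ²_F = ((30−10)/6)² = 11.111
te_G = (4 + 4·5 + 18)/6 = 42/6 = 7; σ²_G = ((18−4)/6)² = 5.444
te_H = (9 + 4·10 + 17)/6 = 66/6 = 11; σ²_H = ((17−9)/6)² = 1.778
te_I = (2 + 4·3 + 4)/6 = 18/6 = 3; σ²_I = ((4−2)/6)² = 0.111
te_J = (4 + 4·8 + 12)/6 = 48/6 = 8; σ²_J = ((12−4)/6)² = 1.778

Forward pass:
ES_A = 0; EF_A = 13
ES_B = 0; EF_B = 15
ES_C = 0; EF_C = 6
ES_D = max(EF_A=13, EF_B=15) = 15; EF_D = 15+6 = 21
ES_E = 13; EF_E = 13+5 = 18
ES_F = max(EF_A=13, EF_B=15) = 15; EF_F = 15+16 = 31
ES_G = max(EF_B=15, EF_C=6) = 15; EF_G = 15+7 = 22
ES_H = 31; EF_H = 31+11 = 42
ES_I = 13; EF_I = 13+3 = 16
ES_J = max(EF_D=21, EF_E=18, EF_G=22, EF_H=42, EF_I=16) = 42; EF_J = 42+8 = 50
Expected project duration μ = 50 hours. Critical path: B → F → H → J.

Variance along critical path = 4.000 + 11.111 + 1.778 + 1.778 = 18.667; σ = √18.667 = 4.320 hours.
Z = (54 − 50) / 4.320 = 0.926
P(T ≤ 54) = Φ(0.926) ≈ 0.823

0.823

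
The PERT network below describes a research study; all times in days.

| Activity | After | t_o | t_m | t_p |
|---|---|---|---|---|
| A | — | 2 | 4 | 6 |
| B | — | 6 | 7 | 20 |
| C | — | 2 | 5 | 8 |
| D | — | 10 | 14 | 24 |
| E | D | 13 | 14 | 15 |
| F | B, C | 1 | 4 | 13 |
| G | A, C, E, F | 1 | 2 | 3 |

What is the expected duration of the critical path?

31 days

te_A = (2 + 4·4 + 6)/6 = 24/6 = 4
te_B = (6 + 4·7 + 20)/6 = 54/6 = 9
te_C = (2 + 4·5 + 8)/6 = 30/6 = 5
te_D = (10 + 4·14 + 24)/6 = 90/6 = 15
te_E = (13 + 4·14 + 15)/6 = 84/6 = 14
te_F = (1 + 4·4 + 13)/6 = 30/6 = 5
te_G = (1 + 4·2 + 3)/6 = 12/6 = 2

Forward pass:
ES_A = 0; EF_A = 4
ES_B = 0; EF_B = 9
ES_C = 0; EF_C = 5
ES_D = 0; EF_D = 15
ES_E = 15; EF_E = 15+14 = 29
ES_F = max(EF_B=9, EF_C=5) = 9; EF_F = 9+5 = 14
ES_G = max(EF_A=4, EF_C=5, EF_E=29, EF_F=14) = 29; EF_G = 29+2 = 31
Expected project duration μ = 31 days. Critical path: D → E → G.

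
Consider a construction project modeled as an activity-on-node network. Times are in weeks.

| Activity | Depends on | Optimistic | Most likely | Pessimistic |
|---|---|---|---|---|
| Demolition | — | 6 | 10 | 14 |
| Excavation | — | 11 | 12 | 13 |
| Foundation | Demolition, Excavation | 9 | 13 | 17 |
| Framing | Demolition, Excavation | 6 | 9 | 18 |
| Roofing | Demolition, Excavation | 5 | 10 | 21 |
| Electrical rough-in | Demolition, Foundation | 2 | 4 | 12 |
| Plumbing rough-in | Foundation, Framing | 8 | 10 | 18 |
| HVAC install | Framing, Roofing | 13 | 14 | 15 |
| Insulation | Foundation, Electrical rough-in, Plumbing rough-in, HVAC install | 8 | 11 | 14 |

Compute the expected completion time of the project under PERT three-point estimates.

te_Demolition = (6 + 4·10 + 14)/6 = 60/6 = 10
te_Excavation = (11 + 4·12 + 13)/6 = 72/6 = 12
te_Foundation = (9 + 4·13 + 17)/6 = 78/6 = 13
te_Framing = (6 + 4·9 + 18)/6 = 60/6 = 10
te_Roofing = (5 + 4·10 + 21)/6 = 66/6 = 11
te_Electrical rough-in = (2 + 4·4 + 12)/6 = 30/6 = 5
te_Plumbing rough-in = (8 + 4·10 + 18)/6 = 66/6 = 11
te_HVAC install = (13 + 4·14 + 15)/6 = 84/6 = 14
te_Insulation = (8 + 4·11 + 14)/6 = 66/6 = 11

Forward pass:
ES_Demolition = 0; EF_Demolition = 10
ES_Excavation = 0; EF_Excavation = 12
ES_Foundation = max(EF_Demolition=10, EF_Excavation=12) = 12; EF_Foundation = 12+13 = 25
ES_Framing = max(EF_Demolition=10, EF_Excavation=12) = 12; EF_Framing = 12+10 = 22
ES_Roofing = max(EF_Demolition=10, EF_Excavation=12) = 12; EF_Roofing = 12+11 = 23
ES_Electrical rough-in = max(EF_Demolition=10, EF_Foundation=25) = 25; EF_Electrical rough-in = 25+5 = 30
ES_Plumbing rough-in = max(EF_Foundation=25, EF_Framing=22) = 25; EF_Plumbing rough-in = 25+11 = 36
ES_HVAC install = max(EF_Framing=22, EF_Roofing=23) = 23; EF_HVAC install = 23+14 = 37
ES_Insulation = max(EF_Foundation=25, EF_Electrical rough-in=30, EF_Plumbing rough-in=36, EF_HVAC install=37) = 37; EF_Insulation = 37+11 = 48
Expected project duration μ = 48 weeks. Critical path: Excavation → Roofing → HVAC install → Insulation.

48 weeks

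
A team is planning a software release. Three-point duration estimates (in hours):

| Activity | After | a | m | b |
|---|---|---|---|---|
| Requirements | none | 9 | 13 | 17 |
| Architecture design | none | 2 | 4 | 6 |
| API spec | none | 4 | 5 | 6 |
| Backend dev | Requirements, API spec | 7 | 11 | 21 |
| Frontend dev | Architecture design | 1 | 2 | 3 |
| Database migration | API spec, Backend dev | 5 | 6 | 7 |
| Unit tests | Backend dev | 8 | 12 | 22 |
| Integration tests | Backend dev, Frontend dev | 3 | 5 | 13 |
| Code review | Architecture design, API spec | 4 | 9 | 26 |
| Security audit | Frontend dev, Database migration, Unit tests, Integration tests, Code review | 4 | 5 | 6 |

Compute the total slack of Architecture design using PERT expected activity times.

23 hours

te_Requirements = (9 + 4·13 + 17)/6 = 78/6 = 13
te_Architecture design = (2 + 4·4 + 6)/6 = 24/6 = 4
te_API spec = (4 + 4·5 + 6)/6 = 30/6 = 5
te_Backend dev = (7 + 4·11 + 21)/6 = 72/6 = 12
te_Frontend dev = (1 + 4·2 + 3)/6 = 12/6 = 2
te_Database migration = (5 + 4·6 + 7)/6 = 36/6 = 6
te_Unit tests = (8 + 4·12 + 22)/6 = 78/6 = 13
te_Integration tests = (3 + 4·5 + 13)/6 = 36/6 = 6
te_Code review = (4 + 4·9 + 26)/6 = 66/6 = 11
te_Security audit = (4 + 4·5 + 6)/6 = 30/6 = 5

Forward pass:
ES_Requirements = 0; EF_Requirements = 13
ES_Architecture design = 0; EF_Architecture design = 4
ES_API spec = 0; EF_API spec = 5
ES_Backend dev = max(EF_Requirements=13, EF_API spec=5) = 13; EF_Backend dev = 13+12 = 25
ES_Frontend dev = 4; EF_Frontend dev = 4+2 = 6
ES_Database migration = max(EF_API spec=5, EF_Backend dev=25) = 25; EF_Database migration = 25+6 = 31
ES_Unit tests = 25; EF_Unit tests = 25+13 = 38
ES_Integration tests = max(EF_Backend dev=25, EF_Frontend dev=6) = 25; EF_Integration tests = 25+6 = 31
ES_Code review = max(EF_Architecture design=4, EF_API spec=5) = 5; EF_Code review = 5+11 = 16
ES_Security audit = max(EF_Frontend dev=6, EF_Database migration=31, EF_Unit tests=38, EF_Integration tests=31, EF_Code review=16) = 38; EF_Security audit = 38+5 = 43
Expected project duration μ = 43 hours. Critical path: Requirements → Backend dev → Unit tests → Security audit.

Backward pass:
LF_Security audit = 43; LS_Security audit = 43−5 = 38
LF_Code review = LS_Security audit = 38; LS_Code review = 38−11 = 27
LF_Integration tests = LS_Security audit = 38; LS_Integration tests = 38−6 = 32
LF_Unit tests = LS_Security audit = 38; LS_Unit tests = 38−13 = 25
LF_Database migration = LS_Security audit = 38; LS_Database migration = 38−6 = 32
LF_Frontend dev = min(LS_Integration tests=32, LS_Security audit=38) = 32; LS_Frontend dev = 32−2 = 30
LF_Backend dev = min(LS_Database migration=32, LS_Unit tests=25, LS_Integration tests=32) = 25; LS_Backend dev = 25−12 = 13
LF_API spec = min(LS_Backend dev=13, LS_Database migration=32, LS_Code review=27) = 13; LS_API spec = 13−5 = 8
LF_Architecture design = min(LS_Frontend dev=30, LS_Code review=27) = 27; LS_Architecture design = 27−4 = 23
LF_Requirements = LS_Backend dev = 13; LS_Requirements = 13−13 = 0
Slack_Architecture design = LS_Architecture design − ES_Architecture design = 23 − 0 = 23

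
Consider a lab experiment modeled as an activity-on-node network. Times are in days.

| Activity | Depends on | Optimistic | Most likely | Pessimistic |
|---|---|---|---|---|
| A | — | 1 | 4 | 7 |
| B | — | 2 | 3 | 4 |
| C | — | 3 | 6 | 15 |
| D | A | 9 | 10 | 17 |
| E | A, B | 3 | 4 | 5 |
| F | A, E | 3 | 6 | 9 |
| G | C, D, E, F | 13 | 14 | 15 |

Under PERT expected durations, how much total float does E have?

te_A = (1 + 4·4 + 7)/6 = 24/6 = 4
te_B = (2 + 4·3 + 4)/6 = 18/6 = 3
te_C = (3 + 4·6 + 15)/6 = 42/6 = 7
te_D = (9 + 4·10 + 17)/6 = 66/6 = 11
te_E = (3 + 4·4 + 5)/6 = 24/6 = 4
te_F = (3 + 4·6 + 9)/6 = 36/6 = 6
te_G = (13 + 4·14 + 15)/6 = 84/6 = 14

Forward pass:
ES_A = 0; EF_A = 4
ES_B = 0; EF_B = 3
ES_C = 0; EF_C = 7
ES_D = 4; EF_D = 4+11 = 15
ES_E = max(EF_A=4, EF_B=3) = 4; EF_E = 4+4 = 8
ES_F = max(EF_A=4, EF_E=8) = 8; EF_F = 8+6 = 14
ES_G = max(EF_C=7, EF_D=15, EF_E=8, EF_F=14) = 15; EF_G = 15+14 = 29
Expected project duration μ = 29 days. Critical path: A → D → G.

Backward pass:
LF_G = 29; LS_G = 29−14 = 15
LF_F = LS_G = 15; LS_F = 15−6 = 9
LF_E = min(LS_F=9, LS_G=15) = 9; LS_E = 9−4 = 5
LF_D = LS_G = 15; LS_D = 15−11 = 4
LF_C = LS_G = 15; LS_C = 15−7 = 8
LF_B = LS_E = 5; LS_B = 5−3 = 2
LF_A = min(LS_D=4, LS_E=5, LS_F=9) = 4; LS_A = 4−4 = 0
Slack_E = LS_E − ES_E = 5 − 4 = 1

1 days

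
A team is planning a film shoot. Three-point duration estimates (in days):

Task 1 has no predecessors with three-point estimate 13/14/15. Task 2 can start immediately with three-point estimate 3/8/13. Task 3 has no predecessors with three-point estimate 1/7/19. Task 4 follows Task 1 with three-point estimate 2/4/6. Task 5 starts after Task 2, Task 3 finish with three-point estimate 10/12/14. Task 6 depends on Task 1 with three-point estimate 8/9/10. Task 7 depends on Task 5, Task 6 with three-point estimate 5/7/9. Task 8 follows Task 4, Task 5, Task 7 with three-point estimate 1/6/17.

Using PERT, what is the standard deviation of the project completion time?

2.79 days

te_Task 1 = (13 + 4·14 + 15)/6 = 84/6 = 14; σ²_Task 1 = ((15−13)/6)² = 0.111
te_Task 2 = (3 + 4·8 + 13)/6 = 48/6 = 8; σ²_Task 2 = ((13−3)/6)² = 2.778
te_Task 3 = (1 + 4·7 + 19)/6 = 48/6 = 8; σ²_Task 3 = ((19−1)/6)² = 9.000
te_Task 4 = (2 + 4·4 + 6)/6 = 24/6 = 4; σ²_Task 4 = ((6−2)/6)² = 0.444
te_Task 5 = (10 + 4·12 + 14)/6 = 72/6 = 12; σ²_Task 5 = ((14−10)/6)² = 0.444
te_Task 6 = (8 + 4·9 + 10)/6 = 54/6 = 9; σ²_Task 6 = ((10−8)/6)² = 0.111
te_Task 7 = (5 + 4·7 + 9)/6 = 42/6 = 7; σ²_Task 7 = ((9−5)/6)² = 0.444
te_Task 8 = (1 + 4·6 + 17)/6 = 42/6 = 7; σ²_Task 8 = ((17−1)/6)² = 7.111

Forward pass:
ES_Task 1 = 0; EF_Task 1 = 14
ES_Task 2 = 0; EF_Task 2 = 8
ES_Task 3 = 0; EF_Task 3 = 8
ES_Task 4 = 14; EF_Task 4 = 14+4 = 18
ES_Task 5 = max(EF_Task 2=8, EF_Task 3=8) = 8; EF_Task 5 = 8+12 = 20
ES_Task 6 = 14; EF_Task 6 = 14+9 = 23
ES_Task 7 = max(EF_Task 5=20, EF_Task 6=23) = 23; EF_Task 7 = 23+7 = 30
ES_Task 8 = max(EF_Task 4=18, EF_Task 5=20, EF_Task 7=30) = 30; EF_Task 8 = 30+7 = 37
Expected project duration μ = 37 days. Critical path: Task 1 → Task 6 → Task 7 → Task 8.

Variance along critical path = 0.111 + 0.111 + 0.444 + 7.111 = 7.778
σ = √7.778 = 2.789 days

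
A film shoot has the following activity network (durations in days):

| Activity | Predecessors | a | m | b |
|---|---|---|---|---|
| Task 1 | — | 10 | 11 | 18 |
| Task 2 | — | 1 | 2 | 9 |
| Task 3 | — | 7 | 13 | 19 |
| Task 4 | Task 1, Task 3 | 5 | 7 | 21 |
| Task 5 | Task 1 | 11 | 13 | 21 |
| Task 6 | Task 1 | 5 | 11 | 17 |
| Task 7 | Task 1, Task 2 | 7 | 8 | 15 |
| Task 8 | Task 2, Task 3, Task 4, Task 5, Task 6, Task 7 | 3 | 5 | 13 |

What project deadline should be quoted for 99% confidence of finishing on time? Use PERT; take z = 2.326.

38.3 days

te_Task 1 = (10 + 4·11 + 18)/6 = 72/6 = 12; σ²_Task 1 = ((18−10)/6)² = 1.778
te_Task 2 = (1 + 4·2 + 9)/6 = 18/6 = 3; σ²_Task 2 = ((9−1)/6)² = 1.778
te_Task 3 = (7 + 4·13 + 19)/6 = 78/6 = 13; σ²_Task 3 = ((19−7)/6)² = 4.000
te_Task 4 = (5 + 4·7 + 21)/6 = 54/6 = 9; σ²_Task 4 = ((21−5)/6)² = 7.111
te_Task 5 = (11 + 4·13 + 21)/6 = 84/6 = 14; σ²_Task 5 = ((21−11)/6)² = 2.778
te_Task 6 = (5 + 4·11 + 17)/6 = 66/6 = 11; σ²_Task 6 = ((17−5)/6)² = 4.000
te_Task 7 = (7 + 4·8 + 15)/6 = 54/6 = 9; σ²_Task 7 = ((15−7)/6)² = 1.778
te_Task 8 = (3 + 4·5 + 13)/6 = 36/6 = 6; σ²_Task 8 = ((13−3)/6)² = 2.778

Forward pass:
ES_Task 1 = 0; EF_Task 1 = 12
ES_Task 2 = 0; EF_Task 2 = 3
ES_Task 3 = 0; EF_Task 3 = 13
ES_Task 4 = max(EF_Task 1=12, EF_Task 3=13) = 13; EF_Task 4 = 13+9 = 22
ES_Task 5 = 12; EF_Task 5 = 12+14 = 26
ES_Task 6 = 12; EF_Task 6 = 12+11 = 23
ES_Task 7 = max(EF_Task 1=12, EF_Task 2=3) = 12; EF_Task 7 = 12+9 = 21
ES_Task 8 = max(EF_Task 2=3, EF_Task 3=13, EF_Task 4=22, EF_Task 5=26, EF_Task 6=23, EF_Task 7=21) = 26; EF_Task 8 = 26+6 = 32
Expected project duration μ = 32 days. Critical path: Task 1 → Task 5 → Task 8.

Variance along critical path = 1.778 + 2.778 + 2.778 = 7.333; σ = 2.708 days.
D = μ + z·σ = 32 + 2.326·2.708 = 38.3 days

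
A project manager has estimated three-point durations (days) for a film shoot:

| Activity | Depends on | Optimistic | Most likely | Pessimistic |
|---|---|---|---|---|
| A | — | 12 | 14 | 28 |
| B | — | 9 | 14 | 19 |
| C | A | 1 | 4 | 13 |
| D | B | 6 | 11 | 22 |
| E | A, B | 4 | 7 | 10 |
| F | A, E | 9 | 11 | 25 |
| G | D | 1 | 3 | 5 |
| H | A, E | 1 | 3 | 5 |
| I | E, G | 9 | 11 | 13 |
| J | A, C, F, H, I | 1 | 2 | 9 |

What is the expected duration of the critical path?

43 days

te_A = (12 + 4·14 + 28)/6 = 96/6 = 16
te_B = (9 + 4·14 + 19)/6 = 84/6 = 14
te_C = (1 + 4·4 + 13)/6 = 30/6 = 5
te_D = (6 + 4·11 + 22)/6 = 72/6 = 12
te_E = (4 + 4·7 + 10)/6 = 42/6 = 7
te_F = (9 + 4·11 + 25)/6 = 78/6 = 13
te_G = (1 + 4·3 + 5)/6 = 18/6 = 3
te_H = (1 + 4·3 + 5)/6 = 18/6 = 3
te_I = (9 + 4·11 + 13)/6 = 66/6 = 11
te_J = (1 + 4·2 + 9)/6 = 18/6 = 3

Forward pass:
ES_A = 0; EF_A = 16
ES_B = 0; EF_B = 14
ES_C = 16; EF_C = 16+5 = 21
ES_D = 14; EF_D = 14+12 = 26
ES_E = max(EF_A=16, EF_B=14) = 16; EF_E = 16+7 = 23
ES_F = max(EF_A=16, EF_E=23) = 23; EF_F = 23+13 = 36
ES_G = 26; EF_G = 26+3 = 29
ES_H = max(EF_A=16, EF_E=23) = 23; EF_H = 23+3 = 26
ES_I = max(EF_E=23, EF_G=29) = 29; EF_I = 29+11 = 40
ES_J = max(EF_A=16, EF_C=21, EF_F=36, EF_H=26, EF_I=40) = 40; EF_J = 40+3 = 43
Expected project duration μ = 43 days. Critical path: B → D → G → I → J.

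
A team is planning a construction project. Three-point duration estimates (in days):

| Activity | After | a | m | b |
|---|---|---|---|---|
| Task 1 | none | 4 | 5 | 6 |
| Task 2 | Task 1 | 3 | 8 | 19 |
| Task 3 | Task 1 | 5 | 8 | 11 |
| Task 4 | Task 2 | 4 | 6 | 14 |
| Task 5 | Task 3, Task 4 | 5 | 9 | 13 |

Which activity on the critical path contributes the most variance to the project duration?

te_Task 1 = (4 + 4·5 + 6)/6 = 30/6 = 5; σ²_Task 1 = ((6−4)/6)² = 0.111
te_Task 2 = (3 + 4·8 + 19)/6 = 54/6 = 9; σ²_Task 2 = ((19−3)/6)² = 7.111
te_Task 3 = (5 + 4·8 + 11)/6 = 48/6 = 8; σ²_Task 3 = ((11−5)/6)² = 1.000
te_Task 4 = (4 + 4·6 + 14)/6 = 42/6 = 7; σ²_Task 4 = ((14−4)/6)² = 2.778
te_Task 5 = (5 + 4·9 + 13)/6 = 54/6 = 9; σ²_Task 5 = ((13−5)/6)² = 1.778

Forward pass:
ES_Task 1 = 0; EF_Task 1 = 5
ES_Task 2 = 5; EF_Task 2 = 5+9 = 14
ES_Task 3 = 5; EF_Task 3 = 5+8 = 13
ES_Task 4 = 14; EF_Task 4 = 14+7 = 21
ES_Task 5 = max(EF_Task 3=13, EF_Task 4=21) = 21; EF_Task 5 = 21+9 = 30
Expected project duration μ = 30 days. Critical path: Task 1 → Task 2 → Task 4 → Task 5.

Variances on critical path: σ²_Task 1=0.111, σ²_Task 2=7.111, σ²_Task 4=2.778, σ²_Task 5=1.778.
Largest is σ²_Task 2 = 7.111.

Task 2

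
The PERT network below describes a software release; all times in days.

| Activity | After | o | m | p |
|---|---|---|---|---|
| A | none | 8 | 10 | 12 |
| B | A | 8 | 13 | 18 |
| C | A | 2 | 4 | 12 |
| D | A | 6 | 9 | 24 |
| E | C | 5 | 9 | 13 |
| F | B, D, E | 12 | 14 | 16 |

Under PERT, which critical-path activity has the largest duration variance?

te_A = (8 + 4·10 + 12)/6 = 60/6 = 10; σ²_A = ((12−8)/6)² = 0.444
te_B = (8 + 4·13 + 18)/6 = 78/6 = 13; σ²_B = ((18−8)/6)² = 2.778
te_C = (2 + 4·4 + 12)/6 = 30/6 = 5; σ²_C = ((12−2)/6)² = 2.778
te_D = (6 + 4·9 + 24)/6 = 66/6 = 11; σ²_D = ((24−6)/6)² = 9.000
te_E = (5 + 4·9 + 13)/6 = 54/6 = 9; σ²_E = ((13−5)/6)² = 1.778
te_F = (12 + 4·14 + 16)/6 = 84/6 = 14; σ²_F = ((16−12)/6)² = 0.444

Forward pass:
ES_A = 0; EF_A = 10
ES_B = 10; EF_B = 10+13 = 23
ES_C = 10; EF_C = 10+5 = 15
ES_D = 10; EF_D = 10+11 = 21
ES_E = 15; EF_E = 15+9 = 24
ES_F = max(EF_B=23, EF_D=21, EF_E=24) = 24; EF_F = 24+14 = 38
Expected project duration μ = 38 days. Critical path: A → C → E → F.

Variances on critical path: σ²_A=0.444, σ²_C=2.778, σ²_E=1.778, σ²_F=0.444.
Largest is σ²_C = 2.778.

C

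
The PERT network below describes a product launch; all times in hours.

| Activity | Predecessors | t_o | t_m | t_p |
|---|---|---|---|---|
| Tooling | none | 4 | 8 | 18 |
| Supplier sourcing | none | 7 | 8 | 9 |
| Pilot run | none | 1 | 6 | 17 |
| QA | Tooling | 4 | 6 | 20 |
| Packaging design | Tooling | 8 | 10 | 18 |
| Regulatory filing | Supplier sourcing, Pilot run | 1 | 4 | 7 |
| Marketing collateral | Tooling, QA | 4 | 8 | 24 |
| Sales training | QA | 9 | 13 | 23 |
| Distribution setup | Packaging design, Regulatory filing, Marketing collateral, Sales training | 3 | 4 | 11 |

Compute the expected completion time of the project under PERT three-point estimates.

te_Tooling = (4 + 4·8 + 18)/6 = 54/6 = 9
te_Supplier sourcing = (7 + 4·8 + 9)/6 = 48/6 = 8
te_Pilot run = (1 + 4·6 + 17)/6 = 42/6 = 7
te_QA = (4 + 4·6 + 20)/6 = 48/6 = 8
te_Packaging design = (8 + 4·10 + 18)/6 = 66/6 = 11
te_Regulatory filing = (1 + 4·4 + 7)/6 = 24/6 = 4
te_Marketing collateral = (4 + 4·8 + 24)/6 = 60/6 = 10
te_Sales training = (9 + 4·13 + 23)/6 = 84/6 = 14
te_Distribution setup = (3 + 4·4 + 11)/6 = 30/6 = 5

Forward pass:
ES_Tooling = 0; EF_Tooling = 9
ES_Supplier sourcing = 0; EF_Supplier sourcing = 8
ES_Pilot run = 0; EF_Pilot run = 7
ES_QA = 9; EF_QA = 9+8 = 17
ES_Packaging design = 9; EF_Packaging design = 9+11 = 20
ES_Regulatory filing = max(EF_Supplier sourcing=8, EF_Pilot run=7) = 8; EF_Regulatory filing = 8+4 = 12
ES_Marketing collateral = max(EF_Tooling=9, EF_QA=17) = 17; EF_Marketing collateral = 17+10 = 27
ES_Sales training = 17; EF_Sales training = 17+14 = 31
ES_Distribution setup = max(EF_Packaging design=20, EF_Regulatory filing=12, EF_Marketing collateral=27, EF_Sales training=31) = 31; EF_Distribution setup = 31+5 = 36
Expected project duration μ = 36 hours. Critical path: Tooling → QA → Sales training → Distribution setup.

36 hours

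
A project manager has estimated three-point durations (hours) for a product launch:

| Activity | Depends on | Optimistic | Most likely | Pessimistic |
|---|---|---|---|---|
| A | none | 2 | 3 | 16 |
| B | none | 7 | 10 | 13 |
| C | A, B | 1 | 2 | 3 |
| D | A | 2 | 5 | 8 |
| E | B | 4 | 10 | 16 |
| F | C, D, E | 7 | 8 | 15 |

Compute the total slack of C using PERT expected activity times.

te_A = (2 + 4·3 + 16)/6 = 30/6 = 5
te_B = (7 + 4·10 + 13)/6 = 60/6 = 10
te_C = (1 + 4·2 + 3)/6 = 12/6 = 2
te_D = (2 + 4·5 + 8)/6 = 30/6 = 5
te_E = (4 + 4·10 + 16)/6 = 60/6 = 10
te_F = (7 + 4·8 + 15)/6 = 54/6 = 9

Forward pass:
ES_A = 0; EF_A = 5
ES_B = 0; EF_B = 10
ES_C = max(EF_A=5, EF_B=10) = 10; EF_C = 10+2 = 12
ES_D = 5; EF_D = 5+5 = 10
ES_E = 10; EF_E = 10+10 = 20
ES_F = max(EF_C=12, EF_D=10, EF_E=20) = 20; EF_F = 20+9 = 29
Expected project duration μ = 29 hours. Critical path: B → E → F.

Backward pass:
LF_F = 29; LS_F = 29−9 = 20
LF_E = LS_F = 20; LS_E = 20−10 = 10
LF_D = LS_F = 20; LS_D = 20−5 = 15
LF_C = LS_F = 20; LS_C = 20−2 = 18
LF_B = min(LS_C=18, LS_E=10) = 10; LS_B = 10−10 = 0
LF_A = min(LS_C=18, LS_D=15) = 15; LS_A = 15−5 = 10
Slack_C = LS_C − ES_C = 18 − 10 = 8

8 hours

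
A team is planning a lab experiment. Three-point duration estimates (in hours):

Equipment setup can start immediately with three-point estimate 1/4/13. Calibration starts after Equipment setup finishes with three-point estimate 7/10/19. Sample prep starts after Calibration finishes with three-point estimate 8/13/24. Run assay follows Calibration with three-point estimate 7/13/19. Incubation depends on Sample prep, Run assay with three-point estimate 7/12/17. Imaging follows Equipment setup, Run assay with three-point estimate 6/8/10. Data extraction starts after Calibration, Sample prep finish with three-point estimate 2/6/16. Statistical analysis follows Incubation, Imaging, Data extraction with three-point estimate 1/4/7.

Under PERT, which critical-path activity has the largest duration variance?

te_Equipment setup = (1 + 4·4 + 13)/6 = 30/6 = 5; σ²_Equipment setup = ((13−1)/6)² = 4.000
te_Calibration = (7 + 4·10 + 19)/6 = 66/6 = 11; σ²_Calibration = ((19−7)/6)² = 4.000
te_Sample prep = (8 + 4·13 + 24)/6 = 84/6 = 14; σ²_Sample prep = ((24−8)/6)² = 7.111
te_Run assay = (7 + 4·13 + 19)/6 = 78/6 = 13; σ²_Run assay = ((19−7)/6)² = 4.000
te_Incubation = (7 + 4·12 + 17)/6 = 72/6 = 12; σ²_Incubation = ((17−7)/6)² = 2.778
te_Imaging = (6 + 4·8 + 10)/6 = 48/6 = 8; σ²_Imaging = ((10−6)/6)² = 0.444
te_Data extraction = (2 + 4·6 + 16)/6 = 42/6 = 7; σ²_Data extraction = ((16−2)/6)² = 5.444
te_Statistical analysis = (1 + 4·4 + 7)/6 = 24/6 = 4; σ²_Statistical analysis = ((7−1)/6)² = 1.000

Forward pass:
ES_Equipment setup = 0; EF_Equipment setup = 5
ES_Calibration = 5; EF_Calibration = 5+11 = 16
ES_Sample prep = 16; EF_Sample prep = 16+14 = 30
ES_Run assay = 16; EF_Run assay = 16+13 = 29
ES_Incubation = max(EF_Sample prep=30, EF_Run assay=29) = 30; EF_Incubation = 30+12 = 42
ES_Imaging = max(EF_Equipment setup=5, EF_Run assay=29) = 29; EF_Imaging = 29+8 = 37
ES_Data extraction = max(EF_Calibration=16, EF_Sample prep=30) = 30; EF_Data extraction = 30+7 = 37
ES_Statistical analysis = max(EF_Incubation=42, EF_Imaging=37, EF_Data extraction=37) = 42; EF_Statistical analysis = 42+4 = 46
Expected project duration μ = 46 hours. Critical path: Equipment setup → Calibration → Sample prep → Incubation → Statistical analysis.

Variances on critical path: σ²_Equipment setup=4.000, σ²_Calibration=4.000, σ²_Sample prep=7.111, σ²_Incubation=2.778, σ²_Statistical analysis=1.000.
Largest is σ²_Sample prep = 7.111.

Sample prep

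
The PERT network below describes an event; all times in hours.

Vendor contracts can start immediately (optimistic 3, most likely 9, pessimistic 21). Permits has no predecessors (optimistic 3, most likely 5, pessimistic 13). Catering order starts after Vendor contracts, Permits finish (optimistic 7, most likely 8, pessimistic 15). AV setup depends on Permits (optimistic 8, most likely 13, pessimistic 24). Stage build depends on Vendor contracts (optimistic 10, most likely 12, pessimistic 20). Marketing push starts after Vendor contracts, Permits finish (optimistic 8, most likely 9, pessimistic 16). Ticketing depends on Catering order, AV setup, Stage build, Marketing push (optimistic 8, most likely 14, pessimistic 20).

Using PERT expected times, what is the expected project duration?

37 hours

te_Vendor contracts = (3 + 4·9 + 21)/6 = 60/6 = 10
te_Permits = (3 + 4·5 + 13)/6 = 36/6 = 6
te_Catering order = (7 + 4·8 + 15)/6 = 54/6 = 9
te_AV setup = (8 + 4·13 + 24)/6 = 84/6 = 14
te_Stage build = (10 + 4·12 + 20)/6 = 78/6 = 13
te_Marketing push = (8 + 4·9 + 16)/6 = 60/6 = 10
te_Ticketing = (8 + 4·14 + 20)/6 = 84/6 = 14

Forward pass:
ES_Vendor contracts = 0; EF_Vendor contracts = 10
ES_Permits = 0; EF_Permits = 6
ES_Catering order = max(EF_Vendor contracts=10, EF_Permits=6) = 10; EF_Catering order = 10+9 = 19
ES_AV setup = 6; EF_AV setup = 6+14 = 20
ES_Stage build = 10; EF_Stage build = 10+13 = 23
ES_Marketing push = max(EF_Vendor contracts=10, EF_Permits=6) = 10; EF_Marketing push = 10+10 = 20
ES_Ticketing = max(EF_Catering order=19, EF_AV setup=20, EF_Stage build=23, EF_Marketing push=20) = 23; EF_Ticketing = 23+14 = 37
Expected project duration μ = 37 hours. Critical path: Vendor contracts → Stage build → Ticketing.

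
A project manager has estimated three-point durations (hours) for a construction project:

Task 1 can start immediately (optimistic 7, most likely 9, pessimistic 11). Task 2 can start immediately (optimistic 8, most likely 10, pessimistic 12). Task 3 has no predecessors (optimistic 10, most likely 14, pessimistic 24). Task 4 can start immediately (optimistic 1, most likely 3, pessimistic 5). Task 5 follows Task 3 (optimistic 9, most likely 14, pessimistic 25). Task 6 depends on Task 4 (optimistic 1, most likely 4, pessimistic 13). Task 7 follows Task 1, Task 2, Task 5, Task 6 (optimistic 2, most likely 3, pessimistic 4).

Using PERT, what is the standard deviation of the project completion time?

3.56 hours

te_Task 1 = (7 + 4·9 + 11)/6 = 54/6 = 9; σ²_Task 1 = ((11−7)/6)² = 0.444
te_Task 2 = (8 + 4·10 + 12)/6 = 60/6 = 10; σ²_Task 2 = ((12−8)/6)² = 0.444
te_Task 3 = (10 + 4·14 + 24)/6 = 90/6 = 15; σ²_Task 3 = ((24−10)/6)² = 5.444
te_Task 4 = (1 + 4·3 + 5)/6 = 18/6 = 3; σ²_Task 4 = ((5−1)/6)² = 0.444
te_Task 5 = (9 + 4·14 + 25)/6 = 90/6 = 15; σ²_Task 5 = ((25−9)/6)² = 7.111
te_Task 6 = (1 + 4·4 + 13)/6 = 30/6 = 5; σ²_Task 6 = ((13−1)/6)² = 4.000
te_Task 7 = (2 + 4·3 + 4)/6 = 18/6 = 3; σ²_Task 7 = ((4−2)/6)² = 0.111

Forward pass:
ES_Task 1 = 0; EF_Task 1 = 9
ES_Task 2 = 0; EF_Task 2 = 10
ES_Task 3 = 0; EF_Task 3 = 15
ES_Task 4 = 0; EF_Task 4 = 3
ES_Task 5 = 15; EF_Task 5 = 15+15 = 30
ES_Task 6 = 3; EF_Task 6 = 3+5 = 8
ES_Task 7 = max(EF_Task 1=9, EF_Task 2=10, EF_Task 5=30, EF_Task 6=8) = 30; EF_Task 7 = 30+3 = 33
Expected project duration μ = 33 hours. Critical path: Task 3 → Task 5 → Task 7.

Variance along critical path = 5.444 + 7.111 + 0.111 = 12.667
σ = √12.667 = 3.559 hours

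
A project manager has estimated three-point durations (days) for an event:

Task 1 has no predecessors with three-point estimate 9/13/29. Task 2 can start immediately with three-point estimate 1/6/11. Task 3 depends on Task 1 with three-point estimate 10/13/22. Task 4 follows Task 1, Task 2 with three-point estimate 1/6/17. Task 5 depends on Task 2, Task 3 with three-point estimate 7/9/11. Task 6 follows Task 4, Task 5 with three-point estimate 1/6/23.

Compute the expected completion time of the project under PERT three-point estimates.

te_Task 1 = (9 + 4·13 + 29)/6 = 90/6 = 15
te_Task 2 = (1 + 4·6 + 11)/6 = 36/6 = 6
te_Task 3 = (10 + 4·13 + 22)/6 = 84/6 = 14
te_Task 4 = (1 + 4·6 + 17)/6 = 42/6 = 7
te_Task 5 = (7 + 4·9 + 11)/6 = 54/6 = 9
te_Task 6 = (1 + 4·6 + 23)/6 = 48/6 = 8

Forward pass:
ES_Task 1 = 0; EF_Task 1 = 15
ES_Task 2 = 0; EF_Task 2 = 6
ES_Task 3 = 15; EF_Task 3 = 15+14 = 29
ES_Task 4 = max(EF_Task 1=15, EF_Task 2=6) = 15; EF_Task 4 = 15+7 = 22
ES_Task 5 = max(EF_Task 2=6, EF_Task 3=29) = 29; EF_Task 5 = 29+9 = 38
ES_Task 6 = max(EF_Task 4=22, EF_Task 5=38) = 38; EF_Task 6 = 38+8 = 46
Expected project duration μ = 46 days. Critical path: Task 1 → Task 3 → Task 5 → Task 6.

46 days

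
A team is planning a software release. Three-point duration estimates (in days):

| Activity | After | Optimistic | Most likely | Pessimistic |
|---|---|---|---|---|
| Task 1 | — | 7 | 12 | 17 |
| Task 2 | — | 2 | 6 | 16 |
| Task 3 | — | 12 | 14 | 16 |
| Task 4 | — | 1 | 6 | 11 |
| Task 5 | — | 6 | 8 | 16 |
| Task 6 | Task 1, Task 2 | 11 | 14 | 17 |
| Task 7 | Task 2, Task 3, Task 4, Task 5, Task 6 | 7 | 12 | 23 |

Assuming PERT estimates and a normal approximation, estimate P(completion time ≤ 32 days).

0.017

te_Task 1 = (7 + 4·12 + 17)/6 = 72/6 = 12; σ²_Task 1 = ((17−7)/6)² = 2.778
te_Task 2 = (2 + 4·6 + 16)/6 = 42/6 = 7; σ²_Task 2 = ((16−2)/6)² = 5.444
te_Task 3 = (12 + 4·14 + 16)/6 = 84/6 = 14; σ²_Task 3 = ((16−12)/6)² = 0.444
te_Task 4 = (1 + 4·6 + 11)/6 = 36/6 = 6; σ²_Task 4 = ((11−1)/6)² = 2.778
te_Task 5 = (6 + 4·8 + 16)/6 = 54/6 = 9; σ²_Task 5 = ((16−6)/6)² = 2.778
te_Task 6 = (11 + 4·14 + 17)/6 = 84/6 = 14; σ²_Task 6 = ((17−11)/6)² = 1.000
te_Task 7 = (7 + 4·12 + 23)/6 = 78/6 = 13; σ²_Task 7 = ((23−7)/6)² = 7.111

Forward pass:
ES_Task 1 = 0; EF_Task 1 = 12
ES_Task 2 = 0; EF_Task 2 = 7
ES_Task 3 = 0; EF_Task 3 = 14
ES_Task 4 = 0; EF_Task 4 = 6
ES_Task 5 = 0; EF_Task 5 = 9
ES_Task 6 = max(EF_Task 1=12, EF_Task 2=7) = 12; EF_Task 6 = 12+14 = 26
ES_Task 7 = max(EF_Task 2=7, EF_Task 3=14, EF_Task 4=6, EF_Task 5=9, EF_Task 6=26) = 26; EF_Task 7 = 26+13 = 39
Expected project duration μ = 39 days. Critical path: Task 1 → Task 6 → Task 7.

Variance along critical path = 2.778 + 1.000 + 7.111 = 10.889; σ = √10.889 = 3.300 days.
Z = (32 − 39) / 3.300 = -2.121
P(T ≤ 32) = Φ(-2.121) ≈ 0.017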